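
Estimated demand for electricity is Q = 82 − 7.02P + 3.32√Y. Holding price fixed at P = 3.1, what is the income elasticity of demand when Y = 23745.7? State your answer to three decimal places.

0.447

At P = 3.1, Y = 23745.7: Q = 571.838.
Holding P constant, ∂Q/∂Y = 3.32/(2√Y) = 0.0107725.
η_Y = (∂Q/∂Y)·(Y/Q) = 0.0107725 × (23745.7/571.838) = 0.447.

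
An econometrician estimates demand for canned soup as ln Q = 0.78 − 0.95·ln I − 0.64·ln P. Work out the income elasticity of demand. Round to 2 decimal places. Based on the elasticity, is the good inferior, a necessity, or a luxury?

In a log-linear demand, the coefficient on ln I is the income elasticity.
So η = -0.95.
η < 0 ⇒ inferior good.

-0.95 (inferior good)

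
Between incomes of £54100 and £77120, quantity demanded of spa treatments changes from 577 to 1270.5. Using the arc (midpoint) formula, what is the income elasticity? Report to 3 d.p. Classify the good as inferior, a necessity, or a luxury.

ΔQ = 1270.5 − 577 = 693.5; midpoint Q̄ = (577 + 1270.5)/2 = 923.75.
ΔI = 77120 − 54100 = 23020; midpoint Ī = (54100 + 77120)/2 = 65610.
η = (ΔQ/Q̄) ÷ (ΔI/Ī) = (693.5/923.75) ÷ (23020/65610) = 2.140.
η > 1 ⇒ luxury.

2.140 (luxury)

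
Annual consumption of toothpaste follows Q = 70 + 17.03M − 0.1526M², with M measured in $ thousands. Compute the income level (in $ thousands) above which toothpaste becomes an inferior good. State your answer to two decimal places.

dQ/dM = 17.03 − 0.3052M.
The good is inferior where dQ/dM < 0. Setting dQ/dM = 0 gives M = 17.03 / 0.3052 = 55.80.

55.80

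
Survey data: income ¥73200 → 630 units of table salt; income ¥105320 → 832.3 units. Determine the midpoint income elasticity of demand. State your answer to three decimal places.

0.769

ΔQ = 832.3 − 630 = 202.3; midpoint Q̄ = (630 + 832.3)/2 = 731.15.
ΔI = 105320 − 73200 = 32120; midpoint Ī = (73200 + 105320)/2 = 89260.
η = (ΔQ/Q̄) ÷ (ΔI/Ī) = (202.3/731.15) ÷ (32120/89260) = 0.769.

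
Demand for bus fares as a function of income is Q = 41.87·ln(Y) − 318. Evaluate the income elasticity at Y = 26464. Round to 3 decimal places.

0.386

At Y = 26464: Q = 108.385.
dQ/dY = 41.87/Y = 0.00158215 at this income.
η = (dQ/dY)·(Y/Q) = 0.00158215 × (26464/108.385) = 0.386.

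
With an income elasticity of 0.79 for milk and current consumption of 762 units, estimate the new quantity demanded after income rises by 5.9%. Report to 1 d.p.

%ΔQ ≈ η × %ΔI = 0.79 × 5.9% = 4.661%.
New Q ≈ 762 × (1 + 0.04661) = 797.5.

797.5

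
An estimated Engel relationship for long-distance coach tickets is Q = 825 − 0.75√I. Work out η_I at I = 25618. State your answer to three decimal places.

-0.085

At I = 25618: Q = 704.958.
dQ/dI = -0.75/(2√I) = -0.00234293 at this income.
η = (dQ/dI)·(I/Q) = -0.00234293 × (25618/704.958) = -0.085.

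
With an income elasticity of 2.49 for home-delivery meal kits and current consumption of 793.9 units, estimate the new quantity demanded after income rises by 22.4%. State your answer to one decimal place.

%ΔQ ≈ η × %ΔI = 2.49 × 22.4% = 55.776%.
New Q ≈ 793.9 × (1 + 0.55776) = 1236.7.

1236.7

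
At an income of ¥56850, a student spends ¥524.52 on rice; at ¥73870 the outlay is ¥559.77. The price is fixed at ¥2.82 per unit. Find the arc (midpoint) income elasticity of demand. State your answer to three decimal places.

0.250

With a constant price, Q₁ = 524.52/2.82 = 186.000 and Q₂ = 559.77/2.82 = 198.500 (equivalently, work directly with expenditure since P cancels).
Midpoint %ΔQ = (559.77 − 524.52)/542.15 = 0.06502; midpoint %ΔI = (73870 − 56850)/65360 = 0.26040.
η = 0.06502 / 0.26040 = 0.250.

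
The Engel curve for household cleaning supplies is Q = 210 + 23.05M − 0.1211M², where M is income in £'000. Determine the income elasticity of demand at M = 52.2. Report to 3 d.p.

0.502

At M = 52.2: Q = 1083.2319.
dQ/dM = 23.05 − 0.2422M = 10.40716.
η = (dQ/dM)·(M/Q) = 10.40716 × (52.2/1083.2319) = 0.502.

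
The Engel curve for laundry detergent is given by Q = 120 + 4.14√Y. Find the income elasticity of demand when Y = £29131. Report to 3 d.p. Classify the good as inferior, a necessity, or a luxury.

At Y = 29131: Q = 826.607.
dQ/dY = 4.14/(2√Y) = 0.0121281 at this income.
η = (dQ/dY)·(Y/Q) = 0.0121281 × (29131/826.607) = 0.427.
Since 0 < η < 1, the good is a necessity.

0.427 (necessity)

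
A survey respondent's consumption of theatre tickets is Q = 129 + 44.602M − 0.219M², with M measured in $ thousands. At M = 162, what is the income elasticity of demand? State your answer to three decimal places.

At M = 162: Q = 1607.0880.
dQ/dM = 44.602 − 0.438M = -26.35400.
η = (dQ/dM)·(M/Q) = -26.35400 × (162/1607.0880) = -2.657.

-2.657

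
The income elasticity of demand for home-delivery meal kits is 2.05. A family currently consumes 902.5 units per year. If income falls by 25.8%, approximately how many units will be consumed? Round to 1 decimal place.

%ΔQ ≈ η × %ΔI = 2.05 × (-25.8%) = -52.89%.
New Q ≈ 902.5 × (1 − 0.5289) = 425.2.

425.2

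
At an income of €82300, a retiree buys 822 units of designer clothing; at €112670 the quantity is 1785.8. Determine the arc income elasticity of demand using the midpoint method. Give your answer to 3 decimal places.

ΔQ = 1785.8 − 822 = 963.8; midpoint Q̄ = (822 + 1785.8)/2 = 1303.9.
ΔI = 112670 − 82300 = 30370; midpoint Ī = (82300 + 112670)/2 = 97485.
η = (ΔQ/Q̄) ÷ (ΔI/Ī) = (963.8/1303.9) ÷ (30370/97485) = 2.373.

2.373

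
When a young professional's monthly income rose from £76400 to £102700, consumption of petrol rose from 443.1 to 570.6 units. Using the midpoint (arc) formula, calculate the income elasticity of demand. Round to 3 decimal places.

ΔQ = 570.6 − 443.1 = 127.5; midpoint Q̄ = (443.1 + 570.6)/2 = 506.85.
ΔI = 102700 − 76400 = 26300; midpoint Ī = (76400 + 102700)/2 = 89550.
η = (ΔQ/Q̄) ÷ (ΔI/Ī) = (127.5/506.85) ÷ (26300/89550) = 0.857.

0.857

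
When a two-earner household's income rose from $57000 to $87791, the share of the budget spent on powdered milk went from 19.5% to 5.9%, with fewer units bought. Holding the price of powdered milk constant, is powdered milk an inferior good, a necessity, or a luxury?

Quantity demanded falls as income rises, so η < 0.

inferior good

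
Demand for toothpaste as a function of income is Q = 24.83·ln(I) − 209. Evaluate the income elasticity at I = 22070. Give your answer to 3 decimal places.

At I = 22070: Q = 39.349.
dQ/dI = 24.83/I = 0.00112506 at this income.
η = (dQ/dI)·(I/Q) = 0.00112506 × (22070/39.349) = 0.631.

0.631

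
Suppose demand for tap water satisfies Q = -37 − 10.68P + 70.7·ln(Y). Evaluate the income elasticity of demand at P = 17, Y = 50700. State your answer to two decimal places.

0.13

At P = 17, Y = 50700: Q = 547.381.
Holding P constant, ∂Q/∂Y = 70.7/Y = 0.00139448.
η_Y = (∂Q/∂Y)·(Y/Q) = 0.00139448 × (50700/547.381) = 0.13.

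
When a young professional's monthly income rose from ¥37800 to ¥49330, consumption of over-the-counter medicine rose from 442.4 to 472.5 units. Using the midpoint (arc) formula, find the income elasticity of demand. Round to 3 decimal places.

ΔQ = 472.5 − 442.4 = 30.1; midpoint Q̄ = (442.4 + 472.5)/2 = 457.45.
ΔI = 49330 − 37800 = 11530; midpoint Ī = (37800 + 49330)/2 = 43565.
η = (ΔQ/Q̄) ÷ (ΔI/Ī) = (30.1/457.45) ÷ (11530/43565) = 0.249.

0.249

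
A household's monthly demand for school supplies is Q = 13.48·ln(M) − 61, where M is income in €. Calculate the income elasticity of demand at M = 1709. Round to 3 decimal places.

At M = 1709: Q = 39.341.
dQ/dM = 13.48/M = 0.00788765 at this income.
η = (dQ/dM)·(M/Q) = 0.00788765 × (1709/39.341) = 0.343.

0.343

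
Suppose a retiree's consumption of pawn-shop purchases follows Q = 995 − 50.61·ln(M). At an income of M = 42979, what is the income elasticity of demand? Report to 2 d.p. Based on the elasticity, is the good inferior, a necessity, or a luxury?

At M = 42979: Q = 455.069.
dQ/dM = -50.61/M = -0.00117755 at this income.
η = (dQ/dM)·(M/Q) = -0.00117755 × (42979/455.069) = -0.11.
Since η < 0, the good is an inferior good.

-0.11 (inferior good)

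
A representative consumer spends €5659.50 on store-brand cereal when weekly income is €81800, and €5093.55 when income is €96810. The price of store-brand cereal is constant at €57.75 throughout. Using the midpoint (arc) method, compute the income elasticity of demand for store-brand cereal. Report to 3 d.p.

-0.626

With a constant price, Q₁ = 5659.50/57.75 = 98.000 and Q₂ = 5093.55/57.75 = 88.200 (equivalently, work directly with expenditure since P cancels).
Midpoint %ΔQ = (5093.55 − 5659.50)/5376.53 = -0.10526; midpoint %ΔI = (96810 − 81800)/89305 = 0.16808.
η = -0.10526 / 0.16808 = -0.626.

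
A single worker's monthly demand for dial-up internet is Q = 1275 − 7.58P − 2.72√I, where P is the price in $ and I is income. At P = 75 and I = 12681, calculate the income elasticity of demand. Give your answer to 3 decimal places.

-0.383

At P = 75, I = 12681: Q = 400.201.
Holding P constant, ∂Q/∂I = -2.72/(2√I) = -0.0120771.
η_I = (∂Q/∂I)·(I/Q) = -0.0120771 × (12681/400.201) = -0.383.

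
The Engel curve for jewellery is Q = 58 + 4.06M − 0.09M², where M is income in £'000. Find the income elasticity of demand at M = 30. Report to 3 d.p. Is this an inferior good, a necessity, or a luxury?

-0.407 (inferior good)

At M = 30: Q = 98.8000.
dQ/dM = 4.06 − 0.18M = -1.34000.
η = (dQ/dM)·(M/Q) = -1.34000 × (30/98.8000) = -0.407.
η < 0 ⇒ inferior good.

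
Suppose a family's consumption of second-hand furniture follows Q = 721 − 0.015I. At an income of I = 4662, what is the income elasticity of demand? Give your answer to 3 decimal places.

-0.107

At I = 4662: Q = 651.070.
dQ/dI = −0.015.
η = (dQ/dI)·(I/Q) = -0.015 × (4662/651.070) = -0.107.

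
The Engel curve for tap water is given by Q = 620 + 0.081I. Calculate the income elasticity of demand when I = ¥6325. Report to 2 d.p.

At I = 6325: Q = 1132.325.
dQ/dI = 0.081.
η = (dQ/dI)·(I/Q) = 0.081 × (6325/1132.325) = 0.45.

0.45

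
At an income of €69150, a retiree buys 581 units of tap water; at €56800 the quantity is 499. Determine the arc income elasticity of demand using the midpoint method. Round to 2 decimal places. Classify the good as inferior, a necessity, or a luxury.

ΔQ = 499 − 581 = -82; midpoint Q̄ = (581 + 499)/2 = 540.
ΔI = 56800 − 69150 = -12350; midpoint Ī = (69150 + 56800)/2 = 62975.
η = (ΔQ/Q̄) ÷ (ΔI/Ī) = (-82/540) ÷ (-12350/62975) = 0.77.
0 < η < 1 ⇒ necessity.

0.77 (necessity)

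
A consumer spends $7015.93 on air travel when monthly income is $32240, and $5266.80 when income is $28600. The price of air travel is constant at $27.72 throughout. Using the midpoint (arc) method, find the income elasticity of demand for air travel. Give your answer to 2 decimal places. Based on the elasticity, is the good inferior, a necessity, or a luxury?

2.38 (luxury)

With a constant price, Q₁ = 7015.93/27.72 = 253.100 and Q₂ = 5266.80/27.72 = 190.000 (equivalently, work directly with expenditure since P cancels).
Midpoint %ΔQ = (5266.80 − 7015.93)/6141.37 = -0.28481; midpoint %ΔI = (28600 − 32240)/30420 = -0.11966.
η = -0.28481 / -0.11966 = 2.38.
η > 1 ⇒ luxury.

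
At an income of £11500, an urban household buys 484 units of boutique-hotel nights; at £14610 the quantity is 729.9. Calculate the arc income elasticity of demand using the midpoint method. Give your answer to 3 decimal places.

1.701

ΔQ = 729.9 − 484 = 245.9; midpoint Q̄ = (484 + 729.9)/2 = 606.95.
ΔI = 14610 − 11500 = 3110; midpoint Ī = (11500 + 14610)/2 = 13055.
η = (ΔQ/Q̄) ÷ (ΔI/Ī) = (245.9/606.95) ÷ (3110/13055) = 1.701.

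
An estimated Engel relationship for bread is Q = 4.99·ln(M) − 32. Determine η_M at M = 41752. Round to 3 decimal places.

0.237

At M = 41752: Q = 21.091.
dQ/dM = 4.99/M = 0.000119515 at this income.
η = (dQ/dM)·(M/Q) = 0.000119515 × (41752/21.091) = 0.237.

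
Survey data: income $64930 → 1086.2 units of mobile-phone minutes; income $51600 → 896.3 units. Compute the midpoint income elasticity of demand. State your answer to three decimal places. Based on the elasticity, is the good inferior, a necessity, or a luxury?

0.837 (necessity)

ΔQ = 896.3 − 1086.2 = -189.9; midpoint Q̄ = (1086.2 + 896.3)/2 = 991.25.
ΔI = 51600 − 64930 = -13330; midpoint Ī = (64930 + 51600)/2 = 58265.
η = (ΔQ/Q̄) ÷ (ΔI/Ī) = (-189.9/991.25) ÷ (-13330/58265) = 0.837.
0 < η < 1 ⇒ necessity.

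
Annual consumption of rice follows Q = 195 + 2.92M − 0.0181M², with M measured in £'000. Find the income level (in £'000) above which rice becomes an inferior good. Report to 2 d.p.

80.66

dQ/dM = 2.92 − 0.0362M.
The good is inferior where dQ/dM < 0. Setting dQ/dM = 0 gives M = 2.92 / 0.0362 = 80.66.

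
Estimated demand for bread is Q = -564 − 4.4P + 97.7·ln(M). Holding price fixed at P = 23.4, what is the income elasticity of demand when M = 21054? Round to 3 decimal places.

0.320

At P = 23.4, M = 21054: Q = 305.628.
Holding P constant, ∂Q/∂M = 97.7/M = 0.00464045.
η_M = (∂Q/∂M)·(M/Q) = 0.00464045 × (21054/305.628) = 0.320.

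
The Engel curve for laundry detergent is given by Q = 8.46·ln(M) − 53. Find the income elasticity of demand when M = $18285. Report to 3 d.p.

0.282

At M = 18285: Q = 30.025.
dQ/dM = 8.46/M = 0.000462674 at this income.
η = (dQ/dM)·(M/Q) = 0.000462674 × (18285/30.025) = 0.282.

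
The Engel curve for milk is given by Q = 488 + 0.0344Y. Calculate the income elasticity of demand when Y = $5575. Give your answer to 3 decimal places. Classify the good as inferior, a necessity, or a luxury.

0.282 (necessity)

At Y = 5575: Q = 679.780.
dQ/dY = 0.0344.
η = (dQ/dY)·(Y/Q) = 0.0344 × (5575/679.780) = 0.282.
Since 0 < η < 1, the good is a necessity.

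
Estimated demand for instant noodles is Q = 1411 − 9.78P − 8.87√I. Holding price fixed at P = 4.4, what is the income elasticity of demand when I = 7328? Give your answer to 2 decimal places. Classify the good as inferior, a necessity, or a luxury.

-0.62 (inferior good)

At P = 4.4, I = 7328: Q = 608.663.
Holding P constant, ∂Q/∂I = -8.87/(2√I) = -0.0518085.
η_I = (∂Q/∂I)·(I/Q) = -0.0518085 × (7328/608.663) = -0.62.
Since η < 0, this is an inferior good.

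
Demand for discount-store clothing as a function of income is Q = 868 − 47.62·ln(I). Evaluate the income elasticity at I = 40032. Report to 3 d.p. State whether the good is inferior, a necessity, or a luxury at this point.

-0.131 (inferior good)

At I = 40032: Q = 363.350.
dQ/dI = -47.62/I = -0.00118955 at this income.
η = (dQ/dI)·(I/Q) = -0.00118955 × (40032/363.350) = -0.131.
Since η < 0, the good is an inferior good.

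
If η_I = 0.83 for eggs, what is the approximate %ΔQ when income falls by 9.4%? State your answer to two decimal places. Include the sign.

%ΔQ ≈ η × %ΔI = 0.83 × (-9.4%) = -7.80%.

-7.80%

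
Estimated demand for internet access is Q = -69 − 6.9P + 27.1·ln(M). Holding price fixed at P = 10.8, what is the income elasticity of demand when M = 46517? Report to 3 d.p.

At P = 10.8, M = 46517: Q = 147.739.
Holding P constant, ∂Q/∂M = 27.1/M = 0.000582583.
η_M = (∂Q/∂M)·(M/Q) = 0.000582583 × (46517/147.739) = 0.183.

0.183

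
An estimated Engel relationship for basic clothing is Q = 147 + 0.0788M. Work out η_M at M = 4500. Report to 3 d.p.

0.707

At M = 4500: Q = 501.600.
dQ/dM = 0.0788.
η = (dQ/dM)·(M/Q) = 0.0788 × (4500/501.600) = 0.707.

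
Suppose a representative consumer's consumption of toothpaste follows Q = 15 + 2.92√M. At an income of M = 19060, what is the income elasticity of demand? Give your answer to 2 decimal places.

0.48

At M = 19060: Q = 418.129.
dQ/dM = 2.92/(2√M) = 0.0105753 at this income.
η = (dQ/dM)·(M/Q) = 0.0105753 × (19060/418.129) = 0.48.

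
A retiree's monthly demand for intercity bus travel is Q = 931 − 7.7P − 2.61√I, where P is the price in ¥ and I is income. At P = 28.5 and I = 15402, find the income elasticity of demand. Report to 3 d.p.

-0.418

At P = 28.5, I = 15402: Q = 387.636.
Holding P constant, ∂Q/∂I = -2.61/(2√I) = -0.0105153.
η_I = (∂Q/∂I)·(I/Q) = -0.0105153 × (15402/387.636) = -0.418.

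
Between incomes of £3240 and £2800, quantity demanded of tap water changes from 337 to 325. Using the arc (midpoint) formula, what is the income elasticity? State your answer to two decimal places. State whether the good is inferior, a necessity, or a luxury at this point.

0.25 (necessity)

ΔQ = 325 − 337 = -12; midpoint Q̄ = (337 + 325)/2 = 331.
ΔI = 2800 − 3240 = -440; midpoint Ī = (3240 + 2800)/2 = 3020.
η = (ΔQ/Q̄) ÷ (ΔI/Ī) = (-12/331) ÷ (-440/3020) = 0.25.
0 < η < 1 ⇒ necessity.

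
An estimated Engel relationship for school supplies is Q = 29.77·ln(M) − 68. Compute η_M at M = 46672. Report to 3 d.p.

0.118

At M = 46672: Q = 252.054.
dQ/dM = 29.77/M = 0.000637856 at this income.
η = (dQ/dM)·(M/Q) = 0.000637856 × (46672/252.054) = 0.118.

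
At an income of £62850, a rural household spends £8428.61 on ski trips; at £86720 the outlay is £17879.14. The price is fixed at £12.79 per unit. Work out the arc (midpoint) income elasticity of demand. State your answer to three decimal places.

2.251

With a constant price, Q₁ = 8428.61/12.79 = 659.000 and Q₂ = 17879.14/12.79 = 1397.900 (equivalently, work directly with expenditure since P cancels).
Midpoint %ΔQ = (17879.14 − 8428.61)/13153.88 = 0.71846; midpoint %ΔI = (86720 − 62850)/74785 = 0.31918.
η = 0.71846 / 0.31918 = 2.251.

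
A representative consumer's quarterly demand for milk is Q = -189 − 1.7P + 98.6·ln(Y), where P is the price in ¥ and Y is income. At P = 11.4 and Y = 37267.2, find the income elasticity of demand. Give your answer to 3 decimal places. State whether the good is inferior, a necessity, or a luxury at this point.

0.119 (necessity)

At P = 11.4, Y = 37267.2: Q = 829.471.
Holding P constant, ∂Q/∂Y = 98.6/Y = 0.00264576.
η_Y = (∂Q/∂Y)·(Y/Q) = 0.00264576 × (37267.2/829.471) = 0.119.
Since 0 < η < 1, this is a necessity.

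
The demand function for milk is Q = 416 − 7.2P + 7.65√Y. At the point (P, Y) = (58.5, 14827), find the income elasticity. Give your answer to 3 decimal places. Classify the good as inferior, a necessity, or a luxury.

At P = 58.5, Y = 14827: Q = 926.311.
Holding P constant, ∂Q/∂Y = 7.65/(2√Y) = 0.0314127.
η_Y = (∂Q/∂Y)·(Y/Q) = 0.0314127 × (14827/926.311) = 0.503.
Since 0 < η < 1, this is a necessity.

0.503 (necessity)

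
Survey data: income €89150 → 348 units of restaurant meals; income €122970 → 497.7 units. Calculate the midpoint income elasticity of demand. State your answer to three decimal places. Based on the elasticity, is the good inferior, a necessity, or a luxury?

1.110 (luxury)

ΔQ = 497.7 − 348 = 149.7; midpoint Q̄ = (348 + 497.7)/2 = 422.85.
ΔI = 122970 − 89150 = 33820; midpoint Ī = (89150 + 122970)/2 = 106060.
η = (ΔQ/Q̄) ÷ (ΔI/Ī) = (149.7/422.85) ÷ (33820/106060) = 1.110.
η > 1 ⇒ luxury.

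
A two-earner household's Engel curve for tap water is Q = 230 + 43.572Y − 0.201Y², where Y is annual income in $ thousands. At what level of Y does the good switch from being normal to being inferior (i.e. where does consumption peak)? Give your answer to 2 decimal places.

dQ/dY = 43.572 − 0.402Y.
The good is inferior where dQ/dY < 0. Setting dQ/dY = 0 gives Y = 43.572 / 0.402 = 108.39.

108.39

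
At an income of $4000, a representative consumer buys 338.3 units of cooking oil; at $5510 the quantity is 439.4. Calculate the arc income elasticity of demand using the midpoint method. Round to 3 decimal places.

ΔQ = 439.4 − 338.3 = 101.1; midpoint Q̄ = (338.3 + 439.4)/2 = 388.85.
ΔI = 5510 − 4000 = 1510; midpoint Ī = (4000 + 5510)/2 = 4755.
η = (ΔQ/Q̄) ÷ (ΔI/Ī) = (101.1/388.85) ÷ (1510/4755) = 0.819.

0.819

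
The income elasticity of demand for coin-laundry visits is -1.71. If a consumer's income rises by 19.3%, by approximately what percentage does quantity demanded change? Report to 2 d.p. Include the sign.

-33.00%

%ΔQ ≈ η × %ΔI = -1.71 × 19.3% = -33.00%.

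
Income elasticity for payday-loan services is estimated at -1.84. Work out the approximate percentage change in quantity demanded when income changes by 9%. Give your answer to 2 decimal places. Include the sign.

-16.56%

%ΔQ ≈ η × %ΔI = -1.84 × 9% = -16.56%.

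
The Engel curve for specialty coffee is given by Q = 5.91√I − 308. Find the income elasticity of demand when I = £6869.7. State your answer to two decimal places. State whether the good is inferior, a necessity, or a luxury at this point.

1.35 (luxury)

At I = 6869.7: Q = 181.842.
dQ/dI = 5.91/(2√I) = 0.0356524 at this income.
η = (dQ/dI)·(I/Q) = 0.0356524 × (6869.7/181.842) = 1.35.
Since η > 1, the good is a luxury.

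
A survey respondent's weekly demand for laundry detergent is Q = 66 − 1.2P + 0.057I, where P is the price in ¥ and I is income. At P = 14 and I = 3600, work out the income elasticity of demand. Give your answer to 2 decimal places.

At P = 14, I = 3600: Q = 254.400.
Holding P constant, ∂Q/∂I = 0.057.
η_I = (∂Q/∂I)·(I/Q) = 0.057 × (3600/254.400) = 0.81.

0.81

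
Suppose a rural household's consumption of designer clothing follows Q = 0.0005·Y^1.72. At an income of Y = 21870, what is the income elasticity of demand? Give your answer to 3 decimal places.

1.720

For Q = A·Y^β the income elasticity is constant and equal to β.
Here β = 1.72, so η = 1.720.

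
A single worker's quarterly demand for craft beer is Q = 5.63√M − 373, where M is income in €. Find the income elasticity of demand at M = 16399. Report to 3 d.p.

1.036

At M = 16399: Q = 347.970.
dQ/dM = 5.63/(2√M) = 0.0219821 at this income.
η = (dQ/dM)·(M/Q) = 0.0219821 × (16399/347.970) = 1.036.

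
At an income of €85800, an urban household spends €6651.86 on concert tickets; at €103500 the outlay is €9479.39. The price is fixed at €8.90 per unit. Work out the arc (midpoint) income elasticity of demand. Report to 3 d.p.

1.875

With a constant price, Q₁ = 6651.86/8.90 = 747.400 and Q₂ = 9479.39/8.90 = 1065.100 (equivalently, work directly with expenditure since P cancels).
Midpoint %ΔQ = (9479.39 − 6651.86)/8065.63 = 0.35057; midpoint %ΔI = (103500 − 85800)/94650 = 0.18700.
η = 0.35057 / 0.18700 = 1.875.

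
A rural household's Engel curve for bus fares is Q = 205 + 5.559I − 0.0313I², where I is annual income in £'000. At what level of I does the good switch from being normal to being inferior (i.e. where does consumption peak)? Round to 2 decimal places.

dQ/dI = 5.559 − 0.0626I.
The good is inferior where dQ/dI < 0. Setting dQ/dI = 0 gives I = 5.559 / 0.0626 = 88.80.

88.80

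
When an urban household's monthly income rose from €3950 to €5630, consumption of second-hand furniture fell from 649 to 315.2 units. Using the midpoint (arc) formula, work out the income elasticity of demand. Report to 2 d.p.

ΔQ = 315.2 − 649 = -333.8; midpoint Q̄ = (649 + 315.2)/2 = 482.1.
ΔI = 5630 − 3950 = 1680; midpoint Ī = (3950 + 5630)/2 = 4790.
η = (ΔQ/Q̄) ÷ (ΔI/Ī) = (-333.8/482.1) ÷ (1680/4790) = -1.97.

-1.97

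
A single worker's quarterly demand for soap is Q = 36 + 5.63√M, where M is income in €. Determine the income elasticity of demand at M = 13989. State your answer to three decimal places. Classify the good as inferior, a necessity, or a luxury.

At M = 13989: Q = 701.889.
dQ/dM = 5.63/(2√M) = 0.0238004 at this income.
η = (dQ/dM)·(M/Q) = 0.0238004 × (13989/701.889) = 0.474.
Since 0 < η < 1, the good is a necessity.

0.474 (necessity)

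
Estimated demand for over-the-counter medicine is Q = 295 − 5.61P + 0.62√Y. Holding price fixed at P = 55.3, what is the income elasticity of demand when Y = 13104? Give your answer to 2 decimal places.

0.64

At P = 55.3, Y = 13104: Q = 55.740.
Holding P constant, ∂Q/∂Y = 0.62/(2√Y) = 0.00270807.
η_Y = (∂Q/∂Y)·(Y/Q) = 0.00270807 × (13104/55.740) = 0.64.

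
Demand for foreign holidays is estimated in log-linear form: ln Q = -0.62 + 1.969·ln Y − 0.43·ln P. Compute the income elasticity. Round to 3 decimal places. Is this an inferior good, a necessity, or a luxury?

1.969 (luxury)

In a log-linear demand, the coefficient on ln Y is the income elasticity.
So η = 1.969.
η > 1 ⇒ luxury.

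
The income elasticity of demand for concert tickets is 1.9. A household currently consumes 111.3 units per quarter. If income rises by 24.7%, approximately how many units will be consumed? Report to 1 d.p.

163.5

%ΔQ ≈ η × %ΔI = 1.9 × 24.7% = 46.93%.
New Q ≈ 111.3 × (1 + 0.4693) = 163.5.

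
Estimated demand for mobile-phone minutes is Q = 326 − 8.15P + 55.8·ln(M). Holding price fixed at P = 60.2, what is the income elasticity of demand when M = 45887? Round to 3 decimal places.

0.128

At P = 60.2, M = 45887: Q = 434.324.
Holding P constant, ∂Q/∂M = 55.8/M = 0.00121603.
η_M = (∂Q/∂M)·(M/Q) = 0.00121603 × (45887/434.324) = 0.128.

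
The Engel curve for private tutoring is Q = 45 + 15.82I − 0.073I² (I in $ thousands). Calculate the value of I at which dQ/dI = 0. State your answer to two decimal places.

108.36

dQ/dI = 15.82 − 0.146I.
The good is inferior where dQ/dI < 0. Setting dQ/dI = 0 gives I = 15.82 / 0.146 = 108.36.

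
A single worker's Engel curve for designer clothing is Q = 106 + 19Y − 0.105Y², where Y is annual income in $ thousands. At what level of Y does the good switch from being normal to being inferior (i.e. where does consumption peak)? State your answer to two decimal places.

dQ/dY = 19 − 0.21Y.
The good is inferior where dQ/dY < 0. Setting dQ/dY = 0 gives Y = 19 / 0.21 = 90.48.

90.48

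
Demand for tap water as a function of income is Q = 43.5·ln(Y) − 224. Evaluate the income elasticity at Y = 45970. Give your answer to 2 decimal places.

0.18

At Y = 45970: Q = 243.005.
dQ/dY = 43.5/Y = 0.000946269 at this income.
η = (dQ/dY)·(Y/Q) = 0.000946269 × (45970/243.005) = 0.18.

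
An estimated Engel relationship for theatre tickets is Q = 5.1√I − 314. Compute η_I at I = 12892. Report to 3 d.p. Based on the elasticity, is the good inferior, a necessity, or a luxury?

At I = 12892: Q = 265.069.
dQ/dI = 5.1/(2√I) = 0.0224585 at this income.
η = (dQ/dI)·(I/Q) = 0.0224585 × (12892/265.069) = 1.092.
Since η > 1, the good is a luxury.

1.092 (luxury)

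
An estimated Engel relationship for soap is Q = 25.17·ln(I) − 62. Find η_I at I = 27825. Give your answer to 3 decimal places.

At I = 27825: Q = 195.582.
dQ/dI = 25.17/I = 0.000904582 at this income.
η = (dQ/dI)·(I/Q) = 0.000904582 × (27825/195.582) = 0.129.

0.129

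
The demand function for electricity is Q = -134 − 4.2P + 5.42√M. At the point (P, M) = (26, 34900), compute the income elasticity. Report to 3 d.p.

0.658

At P = 26, M = 34900: Q = 769.340.
Holding P constant, ∂Q/∂M = 5.42/(2√M) = 0.0145063.
η_M = (∂Q/∂M)·(M/Q) = 0.0145063 × (34900/769.340) = 0.658.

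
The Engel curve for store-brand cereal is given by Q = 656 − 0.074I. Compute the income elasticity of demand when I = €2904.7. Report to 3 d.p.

-0.487

At I = 2904.7: Q = 441.052.
dQ/dI = −0.074.
η = (dQ/dI)·(I/Q) = -0.074 × (2904.7/441.052) = -0.487.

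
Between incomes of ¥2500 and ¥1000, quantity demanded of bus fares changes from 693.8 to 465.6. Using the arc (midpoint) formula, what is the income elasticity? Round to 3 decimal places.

ΔQ = 465.6 − 693.8 = -228.2; midpoint Q̄ = (693.8 + 465.6)/2 = 579.7.
ΔI = 1000 − 2500 = -1500; midpoint Ī = (2500 + 1000)/2 = 1750.
η = (ΔQ/Q̄) ÷ (ΔI/Ī) = (-228.2/579.7) ÷ (-1500/1750) = 0.459.

0.459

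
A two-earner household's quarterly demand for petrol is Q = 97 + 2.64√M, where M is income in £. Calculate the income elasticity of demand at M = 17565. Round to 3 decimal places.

At M = 17565: Q = 446.887.
dQ/dM = 2.64/(2√M) = 0.00995978 at this income.
η = (dQ/dM)·(M/Q) = 0.00995978 × (17565/446.887) = 0.391.

0.391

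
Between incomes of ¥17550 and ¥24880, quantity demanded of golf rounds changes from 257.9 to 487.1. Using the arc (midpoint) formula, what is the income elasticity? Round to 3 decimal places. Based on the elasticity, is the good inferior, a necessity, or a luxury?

1.781 (luxury)

ΔQ = 487.1 − 257.9 = 229.2; midpoint Q̄ = (257.9 + 487.1)/2 = 372.5.
ΔI = 24880 − 17550 = 7330; midpoint Ī = (17550 + 24880)/2 = 21215.
η = (ΔQ/Q̄) ÷ (ΔI/Ī) = (229.2/372.5) ÷ (7330/21215) = 1.781.
η > 1 ⇒ luxury.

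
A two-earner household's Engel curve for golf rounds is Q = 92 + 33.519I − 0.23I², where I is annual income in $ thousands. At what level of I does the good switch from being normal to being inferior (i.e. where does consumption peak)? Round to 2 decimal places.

72.87

dQ/dI = 33.519 − 0.46I.
The good is inferior where dQ/dI < 0. Setting dQ/dI = 0 gives I = 33.519 / 0.46 = 72.87.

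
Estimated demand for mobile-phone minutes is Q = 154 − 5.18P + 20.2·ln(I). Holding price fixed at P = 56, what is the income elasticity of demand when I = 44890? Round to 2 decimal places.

0.25

At P = 56, I = 44890: Q = 80.302.
Holding P constant, ∂Q/∂I = 20.2/I = 0.000449989.
η_I = (∂Q/∂I)·(I/Q) = 0.000449989 × (44890/80.302) = 0.25.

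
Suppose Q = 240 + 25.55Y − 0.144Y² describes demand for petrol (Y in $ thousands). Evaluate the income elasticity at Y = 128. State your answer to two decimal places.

-1.26

At Y = 128: Q = 1151.1040.
dQ/dY = 25.55 − 0.288Y = -11.31400.
η = (dQ/dY)·(Y/Q) = -11.31400 × (128/1151.1040) = -1.26.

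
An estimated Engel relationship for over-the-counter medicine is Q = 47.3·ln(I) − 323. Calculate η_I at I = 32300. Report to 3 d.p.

0.281

At I = 32300: Q = 168.108.
dQ/dI = 47.3/I = 0.0014644 at this income.
η = (dQ/dI)·(I/Q) = 0.0014644 × (32300/168.108) = 0.281.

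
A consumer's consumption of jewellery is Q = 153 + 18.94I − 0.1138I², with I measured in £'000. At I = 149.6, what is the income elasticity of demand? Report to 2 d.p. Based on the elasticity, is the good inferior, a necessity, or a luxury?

-5.14 (inferior good)

At I = 149.6: Q = 439.5618.
dQ/dI = 18.94 − 0.2276I = -15.10896.
η = (dQ/dI)·(I/Q) = -15.10896 × (149.6/439.5618) = -5.14.
η < 0 ⇒ inferior good.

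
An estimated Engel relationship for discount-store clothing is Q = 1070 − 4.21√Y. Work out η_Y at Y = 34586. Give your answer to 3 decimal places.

-1.364

At Y = 34586: Q = 287.053.
dQ/dY = -4.21/(2√Y) = -0.0113188 at this income.
η = (dQ/dY)·(Y/Q) = -0.0113188 × (34586/287.053) = -1.364.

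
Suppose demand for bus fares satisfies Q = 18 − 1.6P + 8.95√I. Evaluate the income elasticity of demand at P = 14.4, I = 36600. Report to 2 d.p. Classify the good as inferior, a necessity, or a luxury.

At P = 14.4, I = 36600: Q = 1707.196.
Holding P constant, ∂Q/∂I = 8.95/(2√I) = 0.0233912.
η_I = (∂Q/∂I)·(I/Q) = 0.0233912 × (36600/1707.196) = 0.50.
Since 0 < η < 1, this is a necessity.

0.50 (necessity)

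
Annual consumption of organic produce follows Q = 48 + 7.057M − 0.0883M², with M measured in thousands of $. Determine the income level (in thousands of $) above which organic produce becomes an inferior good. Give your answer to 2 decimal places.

dQ/dM = 7.057 − 0.1766M.
The good is inferior where dQ/dM < 0. Setting dQ/dM = 0 gives M = 7.057 / 0.1766 = 39.96.

39.96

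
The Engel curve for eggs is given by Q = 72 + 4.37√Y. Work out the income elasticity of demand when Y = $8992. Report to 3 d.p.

At Y = 8992: Q = 486.390.
dQ/dY = 4.37/(2√Y) = 0.0230422 at this income.
η = (dQ/dY)·(Y/Q) = 0.0230422 × (8992/486.390) = 0.426.

0.426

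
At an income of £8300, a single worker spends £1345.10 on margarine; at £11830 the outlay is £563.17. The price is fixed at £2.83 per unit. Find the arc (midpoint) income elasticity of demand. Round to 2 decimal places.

-2.34

With a constant price, Q₁ = 1345.10/2.83 = 475.300 and Q₂ = 563.17/2.83 = 199.000 (equivalently, work directly with expenditure since P cancels).
Midpoint %ΔQ = (563.17 − 1345.10)/954.14 = -0.81952; midpoint %ΔI = (11830 − 8300)/10065 = 0.35072.
η = -0.81952 / 0.35072 = -2.34.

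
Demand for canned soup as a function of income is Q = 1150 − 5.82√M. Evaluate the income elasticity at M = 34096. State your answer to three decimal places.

-7.133

At M = 34096: Q = 75.331.
dQ/dM = -5.82/(2√M) = -0.0157595 at this income.
η = (dQ/dM)·(M/Q) = -0.0157595 × (34096/75.331) = -7.133.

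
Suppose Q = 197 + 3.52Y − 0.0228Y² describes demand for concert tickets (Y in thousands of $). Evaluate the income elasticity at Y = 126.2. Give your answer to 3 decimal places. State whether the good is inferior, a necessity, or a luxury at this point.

At Y = 126.2: Q = 278.1012.
dQ/dY = 3.52 − 0.0456Y = -2.23472.
η = (dQ/dY)·(Y/Q) = -2.23472 × (126.2/278.1012) = -1.014.
η < 0 ⇒ inferior good.

-1.014 (inferior good)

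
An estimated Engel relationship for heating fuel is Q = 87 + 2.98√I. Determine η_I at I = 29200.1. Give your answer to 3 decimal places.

0.427

At I = 29200.1: Q = 596.223.
dQ/dI = 2.98/(2√I) = 0.00871955 at this income.
η = (dQ/dI)·(I/Q) = 0.00871955 × (29200.1/596.223) = 0.427.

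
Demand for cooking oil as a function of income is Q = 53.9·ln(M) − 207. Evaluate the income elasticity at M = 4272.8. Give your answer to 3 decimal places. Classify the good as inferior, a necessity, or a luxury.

0.221 (necessity)

At M = 4272.8: Q = 243.605.
dQ/dM = 53.9/M = 0.0126147 at this income.
η = (dQ/dM)·(M/Q) = 0.0126147 × (4272.8/243.605) = 0.221.
Since 0 < η < 1, the good is a necessity.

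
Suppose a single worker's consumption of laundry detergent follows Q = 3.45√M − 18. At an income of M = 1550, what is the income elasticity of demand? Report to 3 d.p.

At M = 1550: Q = 117.827.
dQ/dM = 3.45/(2√M) = 0.043815 at this income.
η = (dQ/dM)·(M/Q) = 0.043815 × (1550/117.827) = 0.576.

0.576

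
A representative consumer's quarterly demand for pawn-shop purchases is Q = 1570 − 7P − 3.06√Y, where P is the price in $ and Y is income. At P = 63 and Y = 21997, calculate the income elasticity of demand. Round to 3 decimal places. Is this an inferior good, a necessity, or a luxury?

At P = 63, Y = 21997: Q = 675.160.
Holding P constant, ∂Q/∂Y = -3.06/(2√Y) = -0.010316.
η_Y = (∂Q/∂Y)·(Y/Q) = -0.010316 × (21997/675.160) = -0.336.
Since η < 0, this is an inferior good.

-0.336 (inferior good)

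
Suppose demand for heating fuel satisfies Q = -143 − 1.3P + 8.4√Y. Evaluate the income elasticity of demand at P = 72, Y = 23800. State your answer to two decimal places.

At P = 72, Y = 23800: Q = 1059.289.
Holding P constant, ∂Q/∂Y = 8.4/(2√Y) = 0.0272246.
η_Y = (∂Q/∂Y)·(Y/Q) = 0.0272246 × (23800/1059.289) = 0.61.

0.61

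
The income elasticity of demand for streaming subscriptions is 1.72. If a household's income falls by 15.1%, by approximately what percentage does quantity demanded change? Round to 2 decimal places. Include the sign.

-25.97%

%ΔQ ≈ η × %ΔI = 1.72 × (-15.1%) = -25.97%.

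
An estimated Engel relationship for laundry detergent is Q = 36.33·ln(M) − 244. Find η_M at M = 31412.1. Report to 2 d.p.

At M = 31412.1: Q = 132.195.
dQ/dM = 36.33/M = 0.00115656 at this income.
η = (dQ/dM)·(M/Q) = 0.00115656 × (31412.1/132.195) = 0.27.

0.27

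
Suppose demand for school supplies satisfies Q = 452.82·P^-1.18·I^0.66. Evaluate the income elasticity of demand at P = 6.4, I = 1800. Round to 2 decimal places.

0.66

For a multiplicative demand Q = A·P^α·I^β, the income elasticity is β everywhere.
Here β = 0.66, so η = 0.66.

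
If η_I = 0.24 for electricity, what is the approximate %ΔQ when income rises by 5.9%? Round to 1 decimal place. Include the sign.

1.4%

%ΔQ ≈ η × %ΔI = 0.24 × 5.9% = 1.4%.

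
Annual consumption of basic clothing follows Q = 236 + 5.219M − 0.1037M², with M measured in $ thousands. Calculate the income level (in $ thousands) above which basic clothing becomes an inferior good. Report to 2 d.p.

25.16

dQ/dM = 5.219 − 0.2074M.
The good is inferior where dQ/dM < 0. Setting dQ/dM = 0 gives M = 5.219 / 0.2074 = 25.16.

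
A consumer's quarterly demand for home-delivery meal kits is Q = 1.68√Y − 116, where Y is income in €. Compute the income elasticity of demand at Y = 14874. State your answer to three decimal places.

1.152

At Y = 14874: Q = 88.891.
dQ/dY = 1.68/(2√Y) = 0.00688756 at this income.
η = (dQ/dY)·(Y/Q) = 0.00688756 × (14874/88.891) = 1.152.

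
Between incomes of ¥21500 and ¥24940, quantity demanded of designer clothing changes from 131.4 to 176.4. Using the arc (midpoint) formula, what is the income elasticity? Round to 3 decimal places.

1.974

ΔQ = 176.4 − 131.4 = 45; midpoint Q̄ = (131.4 + 176.4)/2 = 153.9.
ΔI = 24940 − 21500 = 3440; midpoint Ī = (21500 + 24940)/2 = 23220.
η = (ΔQ/Q̄) ÷ (ΔI/Ī) = (45/153.9) ÷ (3440/23220) = 1.974.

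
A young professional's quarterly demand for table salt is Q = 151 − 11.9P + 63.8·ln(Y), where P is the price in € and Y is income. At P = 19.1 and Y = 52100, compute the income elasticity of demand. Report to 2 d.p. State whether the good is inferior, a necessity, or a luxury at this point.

At P = 19.1, Y = 52100: Q = 616.637.
Holding P constant, ∂Q/∂Y = 63.8/Y = 0.00122457.
η_Y = (∂Q/∂Y)·(Y/Q) = 0.00122457 × (52100/616.637) = 0.10.
Since 0 < η < 1, this is a necessity.

0.10 (necessity)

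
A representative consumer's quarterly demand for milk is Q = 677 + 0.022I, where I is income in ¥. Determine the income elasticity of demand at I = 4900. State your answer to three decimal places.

At I = 4900: Q = 784.800.
dQ/dI = 0.022.
η = (dQ/dI)·(I/Q) = 0.022 × (4900/784.800) = 0.137.

0.137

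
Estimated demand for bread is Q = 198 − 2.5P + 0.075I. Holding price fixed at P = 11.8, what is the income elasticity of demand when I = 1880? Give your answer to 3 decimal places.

At P = 11.8, I = 1880: Q = 309.500.
Holding P constant, ∂Q/∂I = 0.075.
η_I = (∂Q/∂I)·(I/Q) = 0.075 × (1880/309.500) = 0.456.

0.456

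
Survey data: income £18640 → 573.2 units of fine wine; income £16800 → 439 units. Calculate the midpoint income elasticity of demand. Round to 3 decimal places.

2.554

ΔQ = 439 − 573.2 = -134.2; midpoint Q̄ = (573.2 + 439)/2 = 506.1.
ΔI = 16800 − 18640 = -1840; midpoint Ī = (18640 + 16800)/2 = 17720.
η = (ΔQ/Q̄) ÷ (ΔI/Ī) = (-134.2/506.1) ÷ (-1840/17720) = 2.554.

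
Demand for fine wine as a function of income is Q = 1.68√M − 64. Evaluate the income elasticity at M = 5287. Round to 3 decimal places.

At M = 5287: Q = 58.156.
dQ/dM = 1.68/(2√M) = 0.0115525 at this income.
η = (dQ/dM)·(M/Q) = 0.0115525 × (5287/58.156) = 1.050.

1.050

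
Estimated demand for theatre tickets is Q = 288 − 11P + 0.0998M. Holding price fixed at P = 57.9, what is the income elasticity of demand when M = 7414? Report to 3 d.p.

At P = 57.9, M = 7414: Q = 391.017.
Holding P constant, ∂Q/∂M = 0.0998.
η_M = (∂Q/∂M)·(M/Q) = 0.0998 × (7414/391.017) = 1.892.

1.892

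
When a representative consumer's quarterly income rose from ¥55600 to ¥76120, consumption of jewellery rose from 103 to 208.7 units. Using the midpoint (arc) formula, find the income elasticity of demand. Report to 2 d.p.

2.18

ΔQ = 208.7 − 103 = 105.7; midpoint Q̄ = (103 + 208.7)/2 = 155.85.
ΔI = 76120 − 55600 = 20520; midpoint Ī = (55600 + 76120)/2 = 65860.
η = (ΔQ/Q̄) ÷ (ΔI/Ī) = (105.7/155.85) ÷ (20520/65860) = 2.18.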